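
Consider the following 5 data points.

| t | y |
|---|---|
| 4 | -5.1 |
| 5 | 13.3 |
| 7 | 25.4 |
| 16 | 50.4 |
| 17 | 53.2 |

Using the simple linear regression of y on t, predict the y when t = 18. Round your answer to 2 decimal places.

58.70

n = 5, Σx = 49, Σy = 137.2, Σxy = 1934.7, Σx² = 635
Sxx = Σx² − (Σx)²/n = 635 − 480.2 = 154.8
Sxy = Σxy − (Σx)(Σy)/n = 1934.7 − 1344.56 = 590.14
b = Sxy/Sxx = 590.14/154.8 = 3.812274
a = ȳ − b·x̄ = 27.44 − 3.812274·9.8 = -9.920284
ŷ(18) = a + b·18 = -9.920284 + 3.812274·18 = 58.700646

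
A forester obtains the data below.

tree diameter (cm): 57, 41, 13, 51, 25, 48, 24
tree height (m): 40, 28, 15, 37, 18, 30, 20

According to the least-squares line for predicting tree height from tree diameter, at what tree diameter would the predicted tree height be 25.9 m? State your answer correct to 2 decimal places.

35.32

n = 7, Σx = 259, Σy = 188, Σxy = 7880, Σx² = 11205
Sxx = Σx² − (Σx)²/n = 11205 − 9583 = 1622
Sxy = Σxy − (Σx)(Σy)/n = 7880 − 6956 = 924
b = Sxy/Sxx = 924/1622 = 0.569667
a = ȳ − b·x̄ = 26.857143 − 0.569667·37 = 5.779461
Set a + b·x = 25.9: x = (25.9 − 5.779461) / 0.569667 = 35.319821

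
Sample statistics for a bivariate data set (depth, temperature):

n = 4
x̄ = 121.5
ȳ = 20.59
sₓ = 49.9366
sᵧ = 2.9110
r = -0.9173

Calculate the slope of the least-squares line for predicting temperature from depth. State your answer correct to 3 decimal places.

-0.053

b = r · sᵧ/sₓ = -0.9173 · 2.911/49.9366 = -0.053473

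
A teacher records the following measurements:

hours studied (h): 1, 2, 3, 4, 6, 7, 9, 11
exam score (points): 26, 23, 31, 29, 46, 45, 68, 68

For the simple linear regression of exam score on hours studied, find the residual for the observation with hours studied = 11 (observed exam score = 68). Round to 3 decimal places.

n = 8, Σx = 43, Σy = 336, Σxy = 2232, Σx² = 317
Sxx = Σx² − (Σx)²/n = 317 − 231.125 = 85.875
Sxy = Σxy − (Σx)(Σy)/n = 2232 − 1806 = 426
b = Sxy/Sxx = 426/85.875 = 4.960699
a = ȳ − b·x̄ = 42 − 4.960699·5.375 = 15.336245
ŷ(11) = 15.336245 + 4.960699·11 = 69.903930
residual = y − ŷ = 68 − 69.903930 = -1.903930

-1.904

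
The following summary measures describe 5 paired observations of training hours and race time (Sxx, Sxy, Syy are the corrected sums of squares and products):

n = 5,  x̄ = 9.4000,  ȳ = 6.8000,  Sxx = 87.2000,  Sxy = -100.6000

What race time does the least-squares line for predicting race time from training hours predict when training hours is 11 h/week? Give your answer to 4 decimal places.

4.9541

b = Sxy/Sxx = -100.6/87.2 = -1.153670
a = ȳ − b·x̄ = 6.8 − (-1.153670)·9.4 = 17.644495
ŷ(11) = a + b·11 = 17.644495 + (-1.153670)·11 = 4.954128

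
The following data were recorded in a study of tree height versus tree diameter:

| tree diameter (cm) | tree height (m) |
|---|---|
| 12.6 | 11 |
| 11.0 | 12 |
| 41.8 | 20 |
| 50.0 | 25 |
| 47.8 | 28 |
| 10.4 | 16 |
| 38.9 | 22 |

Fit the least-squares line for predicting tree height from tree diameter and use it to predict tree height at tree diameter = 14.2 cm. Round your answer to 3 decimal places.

n = 7, Σx = 212.5, Σy = 134, Σxy = 4717.2, Σx² = 8433.21
Sxx = Σx² − (Σx)²/n = 8433.21 − 6450.892857 = 1982.317143
Sxy = Σxy − (Σx)(Σy)/n = 4717.2 − 4067.857143 = 649.342857
b = Sxy/Sxx = 649.342857/1982.317143 = 0.327568
a = ȳ − b·x̄ = 19.142857 − 0.327568·30.357143 = 9.198841
ŷ(14.2) = a + b·14.2 = 9.198841 + 0.327568·14.2 = 13.850301

13.850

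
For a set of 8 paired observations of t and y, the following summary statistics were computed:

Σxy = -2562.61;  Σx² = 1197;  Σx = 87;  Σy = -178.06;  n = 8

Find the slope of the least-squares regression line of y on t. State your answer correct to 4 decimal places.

Sxx = Σx² − (Σx)²/n = 1197 − 946.125 = 250.875
Sxy = Σxy − (Σx)(Σy)/n = -2562.61 − (-1936.4025) = -626.2075
b = Sxy/Sxx = -626.2075/250.875 = -2.496094

-2.4961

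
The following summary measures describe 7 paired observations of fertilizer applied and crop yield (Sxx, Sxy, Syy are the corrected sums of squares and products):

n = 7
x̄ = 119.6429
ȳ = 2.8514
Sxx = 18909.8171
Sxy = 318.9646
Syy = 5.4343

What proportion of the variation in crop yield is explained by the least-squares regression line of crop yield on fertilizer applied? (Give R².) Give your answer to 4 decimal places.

R² = Sxy²/(Sxx·Syy) = (318.9646)²/(18909.8171·5.4343) = 0.990043

0.9900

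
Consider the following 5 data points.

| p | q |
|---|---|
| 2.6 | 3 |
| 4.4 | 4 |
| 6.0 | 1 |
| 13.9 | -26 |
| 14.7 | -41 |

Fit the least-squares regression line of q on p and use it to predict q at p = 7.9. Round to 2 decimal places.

-10.32

n = 5, Σx = 41.6, Σy = -59, Σxy = -932.7, Σx² = 471.42
Sxx = Σx² − (Σx)²/n = 471.42 − 346.112 = 125.308
Sxy = Σxy − (Σx)(Σy)/n = -932.7 − (-490.88) = -441.82
b = Sxy/Sxx = -441.82/125.308 = -3.525872
a = ȳ − b·x̄ = -11.8 − (-3.525872)·8.32 = 17.535257
ŷ(7.9) = a + b·7.9 = 17.535257 + (-3.525872)·7.9 = -10.319134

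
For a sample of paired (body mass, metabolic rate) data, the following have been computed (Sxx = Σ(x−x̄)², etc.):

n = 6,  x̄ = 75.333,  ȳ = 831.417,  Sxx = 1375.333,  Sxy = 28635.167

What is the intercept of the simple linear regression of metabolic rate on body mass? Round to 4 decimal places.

b = Sxy/Sxx = 28635.167/1375.333 = 20.820534
a = ȳ − b·x̄ = 831.417 − 20.820534·75.333 = -737.056261

-737.0563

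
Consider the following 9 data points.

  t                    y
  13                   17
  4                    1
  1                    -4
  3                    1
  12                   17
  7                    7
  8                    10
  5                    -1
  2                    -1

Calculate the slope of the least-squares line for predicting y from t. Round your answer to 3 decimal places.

1.814

n = 9, Σx = 55, Σy = 47, Σxy = 550, Σx² = 481
Sxx = Σx² − (Σx)²/n = 481 − 336.111111 = 144.888889
Sxy = Σxy − (Σx)(Σy)/n = 550 − 287.222222 = 262.777778
b = Sxy/Sxx = 262.777778/144.888889 = 1.813650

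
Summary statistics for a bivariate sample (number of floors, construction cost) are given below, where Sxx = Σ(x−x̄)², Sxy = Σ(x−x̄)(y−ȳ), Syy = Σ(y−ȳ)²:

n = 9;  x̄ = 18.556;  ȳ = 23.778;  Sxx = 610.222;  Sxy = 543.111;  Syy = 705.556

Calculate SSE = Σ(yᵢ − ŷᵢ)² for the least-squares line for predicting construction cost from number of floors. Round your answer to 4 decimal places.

222.1753

b = Sxy/Sxx = 543.111/610.222 = 0.890022
SSE = Syy − b·Sxy = 705.556 − 0.890022·543.111 = 222.175266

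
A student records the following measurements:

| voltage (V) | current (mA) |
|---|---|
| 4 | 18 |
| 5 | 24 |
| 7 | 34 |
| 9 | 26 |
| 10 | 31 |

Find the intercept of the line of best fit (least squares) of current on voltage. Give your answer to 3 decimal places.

n = 5, Σx = 35, Σy = 133, Σxy = 974, Σx² = 271
Sxx = Σx² − (Σx)²/n = 271 − 245 = 26
Sxy = Σxy − (Σx)(Σy)/n = 974 − 931 = 43
b = Sxy/Sxx = 43/26 = 1.653846
a = ȳ − b·x̄ = 26.6 − 1.653846·7 = 15.023077

15.023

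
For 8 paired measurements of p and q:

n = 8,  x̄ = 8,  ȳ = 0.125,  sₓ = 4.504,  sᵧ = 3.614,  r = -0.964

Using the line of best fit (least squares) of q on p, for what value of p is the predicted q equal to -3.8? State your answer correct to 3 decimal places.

13.074

b = r · sᵧ/sₓ = -0.964 · 3.614/4.504 = -0.773512
a = ȳ − b·x̄ = 0.125 − (-0.773512)·8 = 6.313092
Set a + b·x = -3.8: x = (-3.8 − 6.313092) / (-0.773512) = 13.074262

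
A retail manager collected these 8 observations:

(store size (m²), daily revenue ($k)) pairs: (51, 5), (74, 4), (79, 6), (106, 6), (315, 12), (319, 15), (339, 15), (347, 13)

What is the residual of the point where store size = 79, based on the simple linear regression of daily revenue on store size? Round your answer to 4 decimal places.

0.6696

n = 8, Σx = 1630, Σy = 76, Σxy = 19822, Σx² = 461870
Sxx = Σx² − (Σx)²/n = 461870 − 332112.5 = 129757.5
Sxy = Σxy − (Σx)(Σy)/n = 19822 − 15485 = 4337
b = Sxy/Sxx = 4337/129757.5 = 0.033424
a = ȳ − b·x̄ = 9.5 − 0.033424·203.75 = 2.689883
ŷ(79) = 2.689883 + 0.033424·79 = 5.330370
residual = y − ŷ = 6 − 5.330370 = 0.669630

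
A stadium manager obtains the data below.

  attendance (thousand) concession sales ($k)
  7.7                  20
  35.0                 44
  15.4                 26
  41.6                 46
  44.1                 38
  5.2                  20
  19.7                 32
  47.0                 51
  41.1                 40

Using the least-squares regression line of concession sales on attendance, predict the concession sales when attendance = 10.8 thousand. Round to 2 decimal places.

n = 9, Σx = 256.8, Σy = 317, Σxy = 10459.2, Σx² = 9510.16
Sxx = Σx² − (Σx)²/n = 9510.16 − 7327.36 = 2182.8
Sxy = Σxy − (Σx)(Σy)/n = 10459.2 − 9045.066667 = 1414.133333
b = Sxy/Sxx = 1414.133333/2182.8 = 0.647853
a = ȳ − b·x̄ = 35.222222 − 0.647853·28.533333 = 16.736819
ŷ(10.8) = a + b·10.8 = 16.736819 + 0.647853·10.8 = 23.733631

23.73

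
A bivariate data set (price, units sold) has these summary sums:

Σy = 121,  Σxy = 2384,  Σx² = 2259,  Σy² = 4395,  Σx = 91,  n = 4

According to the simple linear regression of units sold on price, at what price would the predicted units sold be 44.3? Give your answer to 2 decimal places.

15.56

Sxx = Σx² − (Σx)²/n = 2259 − 2070.25 = 188.75
Sxy = Σxy − (Σx)(Σy)/n = 2384 − 2752.75 = -368.75
b = Sxy/Sxx = -368.75/188.75 = -1.953642
a = ȳ − b·x̄ = 30.25 − (-1.953642)·22.75 = 74.695364
Set a + b·x = 44.3: x = (44.3 − 74.695364) / (-1.953642) = 15.558305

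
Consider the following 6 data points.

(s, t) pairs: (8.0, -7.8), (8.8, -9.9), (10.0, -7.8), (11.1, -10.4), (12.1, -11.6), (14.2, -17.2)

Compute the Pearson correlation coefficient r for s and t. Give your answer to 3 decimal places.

n = 6, Σx = 64.2, Σy = -64.7, Σxy = -727.56, Σx² = 712.7, Σy² = 758.25
Sxx = Σx² − (Σx)²/n = 712.7 − 686.94 = 25.76
Sxy = Σxy − (Σx)(Σy)/n = -727.56 − (-692.29) = -35.27
Syy = Σy² − (Σy)²/n = 758.25 − 697.681667 = 60.568333
r = Sxy/√(Sxx·Syy) = -35.27/√(1560.240267) = -35.27/39.499877 = -0.892914

-0.893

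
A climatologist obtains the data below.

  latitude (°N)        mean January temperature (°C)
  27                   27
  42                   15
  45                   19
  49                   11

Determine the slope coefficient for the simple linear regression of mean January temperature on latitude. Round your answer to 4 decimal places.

-0.6540

n = 4, Σx = 163, Σy = 72, Σxy = 2753, Σx² = 6919
Sxx = Σx² − (Σx)²/n = 6919 − 6642.25 = 276.75
Sxy = Σxy − (Σx)(Σy)/n = 2753 − 2934 = -181
b = Sxy/Sxx = -181/276.75 = -0.654020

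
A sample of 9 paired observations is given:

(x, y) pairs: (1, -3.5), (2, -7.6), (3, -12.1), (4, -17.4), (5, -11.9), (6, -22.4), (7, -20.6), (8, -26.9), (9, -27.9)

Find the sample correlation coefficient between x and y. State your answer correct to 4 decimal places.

-0.9524

n = 9, Σx = 45, Σy = -150.3, Σxy = -929, Σx² = 285, Σy² = 3088.93
Sxx = Σx² − (Σx)²/n = 285 − 225 = 60
Sxy = Σxy − (Σx)(Σy)/n = -929 − (-751.5) = -177.5
Syy = Σy² − (Σy)²/n = 3088.93 − 2510.01 = 578.92
r = Sxy/√(Sxx·Syy) = -177.5/√(34735.2) = -177.5/186.373818 = -0.952387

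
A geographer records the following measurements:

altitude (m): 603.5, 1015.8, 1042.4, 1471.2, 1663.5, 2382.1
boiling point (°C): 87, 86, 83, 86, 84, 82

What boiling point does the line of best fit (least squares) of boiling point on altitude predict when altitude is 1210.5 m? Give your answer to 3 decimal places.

85.018

n = 6, Σx = 8178.5, Σy = 508, Σxy = 687971.9, Σx² = 13088721.75
Sxx = Σx² − (Σx)²/n = 13088721.75 − 11147977.041667 = 1940744.708333
Sxy = Σxy − (Σx)(Σy)/n = 687971.9 − 692446.333333 = -4474.433333
b = Sxy/Sxx = -4474.433333/1940744.708333 = -0.002306
a = ȳ − b·x̄ = 84.666667 − (-0.002306)·1363.083333 = 87.809288
ŷ(1210.5) = a + b·1210.5 = 87.809288 + (-0.002306)·1210.5 = 85.018451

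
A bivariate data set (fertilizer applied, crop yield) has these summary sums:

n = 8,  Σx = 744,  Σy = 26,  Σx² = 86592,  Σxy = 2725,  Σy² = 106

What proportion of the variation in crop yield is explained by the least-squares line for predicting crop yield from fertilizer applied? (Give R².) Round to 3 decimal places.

0.252

Sxx = Σx² − (Σx)²/n = 86592 − 69192 = 17400
Sxy = Σxy − (Σx)(Σy)/n = 2725 − 2418 = 307
Syy = Σy² − (Σy)²/n = 106 − 84.5 = 21.5
R² = Sxy²/(Sxx·Syy) = (307)²/(17400·21.5) = 0.251935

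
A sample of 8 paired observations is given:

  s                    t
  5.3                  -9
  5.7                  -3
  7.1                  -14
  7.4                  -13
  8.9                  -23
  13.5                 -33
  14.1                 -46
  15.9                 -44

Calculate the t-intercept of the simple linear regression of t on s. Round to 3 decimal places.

13.902

n = 8, Σx = 77.9, Σy = -185, Σxy = -2258.8, Σx² = 878.83
Sxx = Σx² − (Σx)²/n = 878.83 − 758.55125 = 120.27875
Sxy = Σxy − (Σx)(Σy)/n = -2258.8 − (-1801.4375) = -457.3625
b = Sxy/Sxx = -457.3625/120.27875 = -3.802521
a = ȳ − b·x̄ = -23.125 − (-3.802521)·9.7375 = 13.902050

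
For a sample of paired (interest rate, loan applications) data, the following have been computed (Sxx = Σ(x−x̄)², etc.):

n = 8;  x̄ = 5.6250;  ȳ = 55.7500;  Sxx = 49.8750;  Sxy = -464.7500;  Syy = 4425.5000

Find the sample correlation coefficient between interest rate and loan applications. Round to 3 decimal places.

-0.989

r = Sxy/√(Sxx·Syy) = -464.75/√(220721.8125) = -464.75/469.810401 = -0.989229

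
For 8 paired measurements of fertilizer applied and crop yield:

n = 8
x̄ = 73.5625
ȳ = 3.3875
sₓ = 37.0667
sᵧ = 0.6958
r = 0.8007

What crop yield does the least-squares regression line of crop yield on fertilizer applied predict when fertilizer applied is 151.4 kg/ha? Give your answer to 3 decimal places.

b = r · sᵧ/sₓ = 0.8007 · 0.6958/37.0667 = 0.015030
a = ȳ − b·x̄ = 3.3875 − 0.015030·73.5625 = 2.281827
ŷ(151.4) = a + b·151.4 = 2.281827 + 0.015030·151.4 = 4.557428

4.557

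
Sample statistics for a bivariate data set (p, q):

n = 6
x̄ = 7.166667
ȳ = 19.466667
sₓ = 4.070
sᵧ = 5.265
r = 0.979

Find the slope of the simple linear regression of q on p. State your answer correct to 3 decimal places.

1.266

b = r · sᵧ/sₓ = 0.979 · 5.265/4.07 = 1.266446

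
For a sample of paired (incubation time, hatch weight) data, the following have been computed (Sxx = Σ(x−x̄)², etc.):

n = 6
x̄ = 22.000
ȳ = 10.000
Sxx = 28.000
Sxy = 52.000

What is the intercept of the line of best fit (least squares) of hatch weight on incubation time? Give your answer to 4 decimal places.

b = Sxy/Sxx = 52/28 = 1.857143
a = ȳ − b·x̄ = 10 − 1.857143·22 = -30.857143

-30.8571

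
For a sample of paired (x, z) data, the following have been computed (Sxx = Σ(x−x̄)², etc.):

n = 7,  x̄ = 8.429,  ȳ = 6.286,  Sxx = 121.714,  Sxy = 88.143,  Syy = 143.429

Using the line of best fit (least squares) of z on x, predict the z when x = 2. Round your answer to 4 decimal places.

b = Sxy/Sxx = 88.143/121.714 = 0.724181
a = ȳ − b·x̄ = 6.286 − 0.724181·8.429 = 0.181876
ŷ(2) = a + b·2 = 0.181876 + 0.724181·2 = 1.630239

1.6302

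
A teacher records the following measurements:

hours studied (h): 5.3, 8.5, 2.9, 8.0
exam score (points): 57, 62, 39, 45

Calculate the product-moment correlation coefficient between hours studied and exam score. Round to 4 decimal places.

n = 4, Σx = 24.7, Σy = 203, Σxy = 1302.2, Σx² = 172.75, Σy² = 10639
Sxx = Σx² − (Σx)²/n = 172.75 − 152.5225 = 20.2275
Sxy = Σxy − (Σx)(Σy)/n = 1302.2 − 1253.525 = 48.675
Syy = Σy² − (Σy)²/n = 10639 − 10302.25 = 336.75
r = Sxy/√(Sxx·Syy) = 48.675/√(6811.610625) = 48.675/82.532482 = 0.589768

0.5898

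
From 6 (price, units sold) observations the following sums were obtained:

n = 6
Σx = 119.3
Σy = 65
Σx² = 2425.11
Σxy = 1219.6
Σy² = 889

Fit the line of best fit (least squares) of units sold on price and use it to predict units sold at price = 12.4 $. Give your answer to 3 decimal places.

21.109

Sxx = Σx² − (Σx)²/n = 2425.11 − 2372.081667 = 53.028333
Sxy = Σxy − (Σx)(Σy)/n = 1219.6 − 1292.416667 = -72.816667
b = Sxy/Sxx = -72.816667/53.028333 = -1.373165
a = ȳ − b·x̄ = 10.833333 − (-1.373165)·19.883333 = 38.136436
ŷ(12.4) = a + b·12.4 = 38.136436 + (-1.373165)·12.4 = 21.109187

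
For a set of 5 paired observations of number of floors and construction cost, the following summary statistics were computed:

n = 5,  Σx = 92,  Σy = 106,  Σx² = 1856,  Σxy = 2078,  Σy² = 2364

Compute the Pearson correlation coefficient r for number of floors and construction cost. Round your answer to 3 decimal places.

0.924

Sxx = Σx² − (Σx)²/n = 1856 − 1692.8 = 163.2
Sxy = Σxy − (Σx)(Σy)/n = 2078 − 1950.4 = 127.6
Syy = Σy² − (Σy)²/n = 2364 − 2247.2 = 116.8
r = Sxy/√(Sxx·Syy) = 127.6/√(19061.76) = 127.6/138.064333 = 0.924207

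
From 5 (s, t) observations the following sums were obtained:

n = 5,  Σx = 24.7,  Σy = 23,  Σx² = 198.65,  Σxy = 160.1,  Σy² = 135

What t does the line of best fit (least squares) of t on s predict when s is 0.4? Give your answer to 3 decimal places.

Sxx = Σx² − (Σx)²/n = 198.65 − 122.018 = 76.632
Sxy = Σxy − (Σx)(Σy)/n = 160.1 − 113.62 = 46.48
b = Sxy/Sxx = 46.48/76.632 = 0.606535
a = ȳ − b·x̄ = 4.6 − 0.606535·4.94 = 1.603716
ŷ(0.4) = a + b·0.4 = 1.603716 + 0.606535·0.4 = 1.846331

1.846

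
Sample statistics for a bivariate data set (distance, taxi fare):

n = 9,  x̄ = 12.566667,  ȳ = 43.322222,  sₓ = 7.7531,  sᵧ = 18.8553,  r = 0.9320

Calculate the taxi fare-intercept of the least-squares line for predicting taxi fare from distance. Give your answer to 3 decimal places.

14.839

b = r · sᵧ/sₓ = 0.932 · 18.8553/7.7531 = 2.266595
a = ȳ − b·x̄ = 43.322222 − 2.266595·12.566667 = 14.838674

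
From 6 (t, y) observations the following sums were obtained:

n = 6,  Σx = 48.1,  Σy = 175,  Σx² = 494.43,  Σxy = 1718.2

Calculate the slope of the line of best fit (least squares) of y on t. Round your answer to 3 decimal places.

2.897

Sxx = Σx² − (Σx)²/n = 494.43 − 385.601667 = 108.828333
Sxy = Σxy − (Σx)(Σy)/n = 1718.2 − 1402.916667 = 315.283333
b = Sxy/Sxx = 315.283333/108.828333 = 2.897070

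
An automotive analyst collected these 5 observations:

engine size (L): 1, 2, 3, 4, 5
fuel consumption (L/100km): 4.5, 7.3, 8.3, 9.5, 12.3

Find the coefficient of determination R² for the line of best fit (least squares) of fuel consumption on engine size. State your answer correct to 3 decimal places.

0.965

n = 5, Σx = 15, Σy = 41.9, Σxy = 143.5, Σx² = 55, Σy² = 383.97
Sxx = Σx² − (Σx)²/n = 55 − 45 = 10
Sxy = Σxy − (Σx)(Σy)/n = 143.5 − 125.7 = 17.8
Syy = Σy² − (Σy)²/n = 383.97 − 351.122 = 32.848
R² = Sxy²/(Sxx·Syy) = (17.8)²/(10·32.848) = 0.964564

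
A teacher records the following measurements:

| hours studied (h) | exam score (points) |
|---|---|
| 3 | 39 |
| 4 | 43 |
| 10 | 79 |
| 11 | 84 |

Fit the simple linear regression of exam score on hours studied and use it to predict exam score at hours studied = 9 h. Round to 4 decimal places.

n = 4, Σx = 28, Σy = 245, Σxy = 2003, Σx² = 246
Sxx = Σx² − (Σx)²/n = 246 − 196 = 50
Sxy = Σxy − (Σx)(Σy)/n = 2003 − 1715 = 288
b = Sxy/Sxx = 288/50 = 5.76
a = ȳ − b·x̄ = 61.25 − 5.76·7 = 20.93
ŷ(9) = a + b·9 = 20.93 + 5.76·9 = 72.77

72.7700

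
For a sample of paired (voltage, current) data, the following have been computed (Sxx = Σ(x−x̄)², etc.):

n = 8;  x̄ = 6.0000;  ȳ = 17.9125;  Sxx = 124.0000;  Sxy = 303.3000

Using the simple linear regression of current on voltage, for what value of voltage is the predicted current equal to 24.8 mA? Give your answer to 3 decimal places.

b = Sxy/Sxx = 303.3/124 = 2.445968
a = ȳ − b·x̄ = 17.9125 − 2.445968·6 = 3.236694
Set a + b·x = 24.8: x = (24.8 − 3.236694) / 2.445968 = 8.815859

8.816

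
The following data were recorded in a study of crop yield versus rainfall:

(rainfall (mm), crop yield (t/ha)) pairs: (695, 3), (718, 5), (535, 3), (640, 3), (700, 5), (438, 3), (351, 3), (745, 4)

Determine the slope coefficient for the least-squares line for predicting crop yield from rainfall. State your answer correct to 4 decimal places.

n = 8, Σx = 4822, Σy = 29, Σxy = 18047, Σx² = 3054444
Sxx = Σx² − (Σx)²/n = 3054444 − 2906460.5 = 147983.5
Sxy = Σxy − (Σx)(Σy)/n = 18047 − 17479.75 = 567.25
b = Sxy/Sxx = 567.25/147983.5 = 0.003833

0.0038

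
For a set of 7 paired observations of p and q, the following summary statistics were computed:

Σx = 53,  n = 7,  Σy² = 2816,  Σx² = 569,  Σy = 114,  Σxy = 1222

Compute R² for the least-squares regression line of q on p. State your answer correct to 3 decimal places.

0.800

Sxx = Σx² − (Σx)²/n = 569 − 401.285714 = 167.714286
Sxy = Σxy − (Σx)(Σy)/n = 1222 − 863.142857 = 358.857143
Syy = Σy² − (Σy)²/n = 2816 − 1856.571429 = 959.428571
R² = Sxy²/(Sxx·Syy) = (358.857143)²/(167.714286·959.428571) = 0.800314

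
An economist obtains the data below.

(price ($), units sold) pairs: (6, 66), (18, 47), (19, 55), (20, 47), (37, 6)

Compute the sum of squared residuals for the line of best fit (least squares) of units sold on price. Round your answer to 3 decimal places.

142.635

n = 5, Σx = 100, Σy = 221, Σxy = 3449, Σx² = 2490, Σy² = 11835
Sxx = Σx² − (Σx)²/n = 2490 − 2000 = 490
Sxy = Σxy − (Σx)(Σy)/n = 3449 − 4420 = -971
Syy = Σy² − (Σy)²/n = 11835 − 9768.2 = 2066.8
b = Sxy/Sxx = -971/490 = -1.981633
SSE = Syy − b·Sxy = 2066.8 − (-1.981633)·(-971) = 142.634694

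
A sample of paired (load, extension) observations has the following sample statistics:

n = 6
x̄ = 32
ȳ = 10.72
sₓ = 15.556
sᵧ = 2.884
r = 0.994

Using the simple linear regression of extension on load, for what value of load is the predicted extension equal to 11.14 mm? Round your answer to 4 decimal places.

b = r · sᵧ/sₓ = 0.994 · 2.884/15.556 = 0.184282
a = ȳ − b·x̄ = 10.72 − 0.184282·32 = 4.822965
Set a + b·x = 11.14: x = (11.14 − 4.822965) / 0.184282 = 34.279112

34.2791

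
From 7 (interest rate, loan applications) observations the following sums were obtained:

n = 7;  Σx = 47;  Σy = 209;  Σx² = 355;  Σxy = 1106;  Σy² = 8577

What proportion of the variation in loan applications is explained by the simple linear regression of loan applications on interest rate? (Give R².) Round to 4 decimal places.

0.9592

Sxx = Σx² − (Σx)²/n = 355 − 315.571429 = 39.428571
Sxy = Σxy − (Σx)(Σy)/n = 1106 − 1403.285714 = -297.285714
Syy = Σy² − (Σy)²/n = 8577 − 6240.142857 = 2336.857143
R² = Sxy²/(Sxx·Syy) = (-297.285714)²/(39.428571·2336.857143) = 0.959191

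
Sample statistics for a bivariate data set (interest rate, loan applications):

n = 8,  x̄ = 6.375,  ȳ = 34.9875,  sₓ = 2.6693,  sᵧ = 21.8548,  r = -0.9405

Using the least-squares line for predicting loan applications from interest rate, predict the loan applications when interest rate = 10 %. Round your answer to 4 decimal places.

b = r · sᵧ/sₓ = -0.9405 · 21.8548/2.6693 = -7.700311
a = ȳ − b·x̄ = 34.9875 − (-7.700311)·6.375 = 84.076981
ŷ(10) = a + b·10 = 84.076981 + (-7.700311)·10 = 7.073874

7.0739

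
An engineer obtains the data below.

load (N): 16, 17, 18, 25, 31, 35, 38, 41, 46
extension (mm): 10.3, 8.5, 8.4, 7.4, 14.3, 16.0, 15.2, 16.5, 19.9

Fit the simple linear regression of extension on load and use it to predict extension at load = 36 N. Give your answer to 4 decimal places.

n = 9, Σx = 267, Σy = 116.5, Σxy = 3818.3, Σx² = 8921
Sxx = Σx² − (Σx)²/n = 8921 − 7921 = 1000
Sxy = Σxy − (Σx)(Σy)/n = 3818.3 − 3456.166667 = 362.133333
b = Sxy/Sxx = 362.133333/1000 = 0.362133
a = ȳ − b·x̄ = 12.944444 − 0.362133·29.666667 = 2.201156
ŷ(36) = a + b·36 = 2.201156 + 0.362133·36 = 15.237956

15.2380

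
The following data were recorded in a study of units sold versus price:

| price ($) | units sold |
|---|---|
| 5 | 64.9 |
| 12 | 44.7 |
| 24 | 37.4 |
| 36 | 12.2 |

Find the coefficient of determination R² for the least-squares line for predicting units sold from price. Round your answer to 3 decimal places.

0.946

n = 4, Σx = 77, Σy = 159.2, Σxy = 2197.7, Σx² = 2041, Σy² = 7757.7
Sxx = Σx² − (Σx)²/n = 2041 − 1482.25 = 558.75
Sxy = Σxy − (Σx)(Σy)/n = 2197.7 − 3064.6 = -866.9
Syy = Σy² − (Σy)²/n = 7757.7 − 6336.16 = 1421.54
R² = Sxy²/(Sxx·Syy) = (-866.9)²/(558.75·1421.54) = 0.946153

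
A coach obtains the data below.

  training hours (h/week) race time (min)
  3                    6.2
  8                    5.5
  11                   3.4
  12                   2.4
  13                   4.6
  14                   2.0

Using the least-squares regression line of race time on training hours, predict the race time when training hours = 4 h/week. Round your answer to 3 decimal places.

6.132

n = 6, Σx = 61, Σy = 24.1, Σxy = 216.6, Σx² = 703
Sxx = Σx² − (Σx)²/n = 703 − 620.166667 = 82.833333
Sxy = Σxy − (Σx)(Σy)/n = 216.6 − 245.016667 = -28.416667
b = Sxy/Sxx = -28.416667/82.833333 = -0.343058
a = ȳ − b·x̄ = 4.016667 − (-0.343058)·10.166667 = 7.504427
ŷ(4) = a + b·4 = 7.504427 + (-0.343058)·4 = 6.132193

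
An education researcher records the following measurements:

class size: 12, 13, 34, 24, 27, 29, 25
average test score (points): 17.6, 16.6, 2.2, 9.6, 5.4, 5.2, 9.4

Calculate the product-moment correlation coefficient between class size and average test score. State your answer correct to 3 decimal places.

n = 7, Σx = 164, Σy = 66, Σxy = 1263.8, Σx² = 4240, Σy² = 826.88
Sxx = Σx² − (Σx)²/n = 4240 − 3842.285714 = 397.714286
Sxy = Σxy − (Σx)(Σy)/n = 1263.8 − 1546.285714 = -282.485714
Syy = Σy² − (Σy)²/n = 826.88 − 622.285714 = 204.594286
r = Sxy/√(Sxx·Syy) = -282.485714/√(81370.070204) = -282.485714/285.254396 = -0.990294

-0.990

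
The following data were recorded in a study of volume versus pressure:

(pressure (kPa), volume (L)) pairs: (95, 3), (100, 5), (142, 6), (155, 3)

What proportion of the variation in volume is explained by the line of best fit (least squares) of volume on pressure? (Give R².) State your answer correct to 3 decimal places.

0.007

n = 4, Σx = 492, Σy = 17, Σxy = 2102, Σx² = 63214, Σy² = 79
Sxx = Σx² − (Σx)²/n = 63214 − 60516 = 2698
Sxy = Σxy − (Σx)(Σy)/n = 2102 − 2091 = 11
Syy = Σy² − (Σy)²/n = 79 − 72.25 = 6.75
R² = Sxy²/(Sxx·Syy) = (11)²/(2698·6.75) = 0.006644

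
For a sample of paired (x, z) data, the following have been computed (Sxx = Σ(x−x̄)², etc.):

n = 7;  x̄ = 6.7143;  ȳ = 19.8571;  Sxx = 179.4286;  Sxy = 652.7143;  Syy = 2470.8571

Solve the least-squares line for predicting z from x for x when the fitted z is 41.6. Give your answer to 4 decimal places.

12.6913

b = Sxy/Sxx = 652.7143/179.4286 = 3.637738
a = ȳ − b·x̄ = 19.8571 − 3.637738·6.7143 = -4.567767
Set a + b·x = 41.6: x = (41.6 − (-4.567767)) / 3.637738 = 12.691338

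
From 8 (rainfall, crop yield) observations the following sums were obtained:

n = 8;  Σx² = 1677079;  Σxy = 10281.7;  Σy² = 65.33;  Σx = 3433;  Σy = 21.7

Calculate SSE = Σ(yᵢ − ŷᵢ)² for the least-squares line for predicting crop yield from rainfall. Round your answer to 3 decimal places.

1.857

Sxx = Σx² − (Σx)²/n = 1677079 − 1473186.125 = 203892.875
Sxy = Σxy − (Σx)(Σy)/n = 10281.7 − 9312.0125 = 969.6875
Syy = Σy² − (Σy)²/n = 65.33 − 58.86125 = 6.46875
b = Sxy/Sxx = 969.6875/203892.875 = 0.004756
SSE = Syy − b·Sxy = 6.46875 − 0.004756·969.6875 = 1.857045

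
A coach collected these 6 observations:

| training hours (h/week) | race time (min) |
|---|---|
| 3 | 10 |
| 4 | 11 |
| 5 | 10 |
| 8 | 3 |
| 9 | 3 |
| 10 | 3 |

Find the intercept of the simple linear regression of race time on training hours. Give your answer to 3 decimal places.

n = 6, Σx = 39, Σy = 40, Σxy = 205, Σx² = 295
Sxx = Σx² − (Σx)²/n = 295 − 253.5 = 41.5
Sxy = Σxy − (Σx)(Σy)/n = 205 − 260 = -55
b = Sxy/Sxx = -55/41.5 = -1.325301
a = ȳ − b·x̄ = 6.666667 − (-1.325301)·6.5 = 15.281124

15.281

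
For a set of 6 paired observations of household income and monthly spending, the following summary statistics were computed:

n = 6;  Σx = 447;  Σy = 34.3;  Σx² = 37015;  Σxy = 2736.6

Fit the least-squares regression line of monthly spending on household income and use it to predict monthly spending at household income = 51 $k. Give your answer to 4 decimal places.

Sxx = Σx² − (Σx)²/n = 37015 − 33301.5 = 3713.5
Sxy = Σxy − (Σx)(Σy)/n = 2736.6 − 2555.35 = 181.25
b = Sxy/Sxx = 181.25/3713.5 = 0.048808
a = ȳ − b·x̄ = 5.716667 − 0.048808·74.5 = 2.080441
ŷ(51) = a + b·51 = 2.080441 + 0.048808·51 = 4.569669

4.5697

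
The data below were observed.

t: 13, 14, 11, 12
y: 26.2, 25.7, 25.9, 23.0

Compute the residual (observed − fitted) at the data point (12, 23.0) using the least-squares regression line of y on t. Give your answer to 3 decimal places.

n = 4, Σx = 50, Σy = 100.8, Σxy = 1261.3, Σx² = 630
Sxx = Σx² − (Σx)²/n = 630 − 625 = 5
Sxy = Σxy − (Σx)(Σy)/n = 1261.3 − 1260 = 1.3
b = Sxy/Sxx = 1.3/5 = 0.26
a = ȳ − b·x̄ = 25.2 − 0.26·12.5 = 21.95
ŷ(12) = 21.95 + 0.26·12 = 25.07
residual = y − ŷ = 23.0 − 25.07 = -2.07

-2.070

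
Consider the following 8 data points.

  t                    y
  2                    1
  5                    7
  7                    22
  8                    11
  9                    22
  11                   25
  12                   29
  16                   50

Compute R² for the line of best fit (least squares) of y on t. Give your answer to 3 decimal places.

0.904

n = 8, Σx = 70, Σy = 167, Σxy = 1900, Σx² = 744, Σy² = 5105
Sxx = Σx² − (Σx)²/n = 744 − 612.5 = 131.5
Sxy = Σxy − (Σx)(Σy)/n = 1900 − 1461.25 = 438.75
Syy = Σy² − (Σy)²/n = 5105 − 3486.125 = 1618.875
R² = Sxy²/(Sxx·Syy) = (438.75)²/(131.5·1618.875) = 0.904264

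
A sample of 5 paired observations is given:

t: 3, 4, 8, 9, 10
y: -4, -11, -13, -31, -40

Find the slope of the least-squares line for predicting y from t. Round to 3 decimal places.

n = 5, Σx = 34, Σy = -99, Σxy = -839, Σx² = 270
Sxx = Σx² − (Σx)²/n = 270 − 231.2 = 38.8
Sxy = Σxy − (Σx)(Σy)/n = -839 − (-673.2) = -165.8
b = Sxy/Sxx = -165.8/38.8 = -4.273196

-4.273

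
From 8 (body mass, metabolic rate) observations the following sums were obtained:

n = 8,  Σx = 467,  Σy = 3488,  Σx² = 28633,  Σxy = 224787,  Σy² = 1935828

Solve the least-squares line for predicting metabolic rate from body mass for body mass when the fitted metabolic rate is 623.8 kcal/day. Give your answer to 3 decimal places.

70.542

Sxx = Σx² − (Σx)²/n = 28633 − 27261.125 = 1371.875
Sxy = Σxy − (Σx)(Σy)/n = 224787 − 203612 = 21175
b = Sxy/Sxx = 21175/1371.875 = 15.435080
a = ȳ − b·x̄ = 436 − 15.435080·58.375 = -465.022779
Set a + b·x = 623.8: x = (623.8 − (-465.022779)) / 15.435080 = 70.542090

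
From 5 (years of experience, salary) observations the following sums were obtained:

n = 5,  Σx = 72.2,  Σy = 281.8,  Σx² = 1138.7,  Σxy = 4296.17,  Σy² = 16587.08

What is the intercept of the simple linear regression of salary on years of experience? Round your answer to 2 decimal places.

Sxx = Σx² − (Σx)²/n = 1138.7 − 1042.568 = 96.132
Sxy = Σxy − (Σx)(Σy)/n = 4296.17 − 4069.192 = 226.978
b = Sxy/Sxx = 226.978/96.132 = 2.361108
a = ȳ − b·x̄ = 56.36 − 2.361108·14.44 = 22.265606

22.27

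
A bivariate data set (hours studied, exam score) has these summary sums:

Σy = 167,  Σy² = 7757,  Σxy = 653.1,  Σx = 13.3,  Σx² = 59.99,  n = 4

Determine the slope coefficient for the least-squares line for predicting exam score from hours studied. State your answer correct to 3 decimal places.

6.204

Sxx = Σx² − (Σx)²/n = 59.99 − 44.2225 = 15.7675
Sxy = Σxy − (Σx)(Σy)/n = 653.1 − 555.275 = 97.825
b = Sxy/Sxx = 97.825/15.7675 = 6.204218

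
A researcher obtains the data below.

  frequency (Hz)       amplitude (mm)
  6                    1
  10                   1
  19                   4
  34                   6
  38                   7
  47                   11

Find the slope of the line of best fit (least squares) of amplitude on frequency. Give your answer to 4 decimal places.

n = 6, Σx = 154, Σy = 30, Σxy = 1079, Σx² = 5306
Sxx = Σx² − (Σx)²/n = 5306 − 3952.666667 = 1353.333333
Sxy = Σxy − (Σx)(Σy)/n = 1079 − 770 = 309
b = Sxy/Sxx = 309/1353.333333 = 0.228325

0.2283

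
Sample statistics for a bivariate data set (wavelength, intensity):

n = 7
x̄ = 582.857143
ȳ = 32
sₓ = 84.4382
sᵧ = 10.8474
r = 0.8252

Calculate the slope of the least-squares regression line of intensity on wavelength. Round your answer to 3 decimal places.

b = r · sᵧ/sₓ = 0.8252 · 10.8474/84.4382 = 0.106010

0.106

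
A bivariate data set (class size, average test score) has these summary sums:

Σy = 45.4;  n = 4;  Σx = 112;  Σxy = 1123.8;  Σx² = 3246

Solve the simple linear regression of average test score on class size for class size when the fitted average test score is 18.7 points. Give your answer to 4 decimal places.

Sxx = Σx² − (Σx)²/n = 3246 − 3136 = 110
Sxy = Σxy − (Σx)(Σy)/n = 1123.8 − 1271.2 = -147.4
b = Sxy/Sxx = -147.4/110 = -1.34
a = ȳ − b·x̄ = 11.35 − (-1.34)·28 = 48.87
Set a + b·x = 18.7: x = (18.7 − 48.87) / (-1.34) = 22.514925

22.5149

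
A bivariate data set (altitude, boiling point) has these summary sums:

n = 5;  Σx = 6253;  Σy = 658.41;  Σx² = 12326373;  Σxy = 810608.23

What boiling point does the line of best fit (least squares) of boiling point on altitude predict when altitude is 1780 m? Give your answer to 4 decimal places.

130.1784

Sxx = Σx² − (Σx)²/n = 12326373 − 7820001.8 = 4506371.2
Sxy = Σxy − (Σx)(Σy)/n = 810608.23 − 823407.546 = -12799.316
b = Sxy/Sxx = -12799.316/4506371.2 = -0.002840
a = ȳ − b·x̄ = 131.682 − (-0.002840)·1250.6 = 135.234043
ŷ(1780) = a + b·1780 = 135.234043 + (-0.002840)·1780 = 130.178360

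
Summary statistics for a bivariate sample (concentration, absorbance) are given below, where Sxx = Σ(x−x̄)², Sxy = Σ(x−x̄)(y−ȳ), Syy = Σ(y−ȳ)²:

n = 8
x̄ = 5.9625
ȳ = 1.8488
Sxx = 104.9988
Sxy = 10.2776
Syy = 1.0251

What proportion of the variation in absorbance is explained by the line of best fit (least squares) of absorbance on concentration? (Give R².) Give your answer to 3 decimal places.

R² = Sxy²/(Sxx·Syy) = (10.2776)²/(104.9988·1.0251) = 0.981370

0.981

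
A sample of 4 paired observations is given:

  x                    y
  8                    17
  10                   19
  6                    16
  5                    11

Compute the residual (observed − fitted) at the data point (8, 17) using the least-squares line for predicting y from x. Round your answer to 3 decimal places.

0.220

n = 4, Σx = 29, Σy = 63, Σxy = 477, Σx² = 225
Sxx = Σx² − (Σx)²/n = 225 − 210.25 = 14.75
Sxy = Σxy − (Σx)(Σy)/n = 477 − 456.75 = 20.25
b = Sxy/Sxx = 20.25/14.75 = 1.372881
a = ȳ − b·x̄ = 15.75 − 1.372881·7.25 = 5.796610
ŷ(8) = 5.796610 + 1.372881·8 = 16.779661
residual = y − ŷ = 17 − 16.779661 = 0.220339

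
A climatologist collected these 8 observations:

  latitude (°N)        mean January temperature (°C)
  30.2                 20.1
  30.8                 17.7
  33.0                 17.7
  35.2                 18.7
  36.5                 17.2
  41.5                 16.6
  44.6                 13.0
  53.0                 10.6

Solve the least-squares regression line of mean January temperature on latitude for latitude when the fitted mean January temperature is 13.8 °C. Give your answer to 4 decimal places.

45.1468

n = 8, Σx = 304.8, Σy = 131.6, Σxy = 4852.82, Σx² = 12041.38
Sxx = Σx² − (Σx)²/n = 12041.38 − 11612.88 = 428.5
Sxy = Σxy − (Σx)(Σy)/n = 4852.82 − 5013.96 = -161.14
b = Sxy/Sxx = -161.14/428.5 = -0.376056
a = ȳ − b·x̄ = 16.45 − (-0.376056)·38.1 = 30.777734
Set a + b·x = 13.8: x = (13.8 − 30.777734) / (-0.376056) = 45.146823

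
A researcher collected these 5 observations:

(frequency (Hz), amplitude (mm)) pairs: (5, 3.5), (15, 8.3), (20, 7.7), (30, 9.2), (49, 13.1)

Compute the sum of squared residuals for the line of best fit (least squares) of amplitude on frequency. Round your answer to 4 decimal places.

n = 5, Σx = 119, Σy = 41.8, Σxy = 1213.9, Σx² = 3951, Σy² = 396.68
Sxx = Σx² − (Σx)²/n = 3951 − 2832.2 = 1118.8
Sxy = Σxy − (Σx)(Σy)/n = 1213.9 − 994.84 = 219.06
Syy = Σy² − (Σy)²/n = 396.68 − 349.448 = 47.232
b = Sxy/Sxx = 219.06/1118.8 = 0.195799
SSE = Syy − b·Sxy = 47.232 − 0.195799·219.06 = 4.340256

4.3403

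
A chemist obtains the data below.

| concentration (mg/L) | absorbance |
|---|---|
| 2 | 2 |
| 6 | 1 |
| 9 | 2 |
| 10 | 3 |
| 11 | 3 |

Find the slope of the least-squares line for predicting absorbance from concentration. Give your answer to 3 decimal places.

0.139

n = 5, Σx = 38, Σy = 11, Σxy = 91, Σx² = 342
Sxx = Σx² − (Σx)²/n = 342 − 288.8 = 53.2
Sxy = Σxy − (Σx)(Σy)/n = 91 − 83.6 = 7.4
b = Sxy/Sxx = 7.4/53.2 = 0.139098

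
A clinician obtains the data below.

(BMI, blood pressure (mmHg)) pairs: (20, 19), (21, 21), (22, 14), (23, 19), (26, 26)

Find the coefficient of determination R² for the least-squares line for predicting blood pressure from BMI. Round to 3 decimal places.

n = 5, Σx = 112, Σy = 99, Σxy = 2242, Σx² = 2530, Σy² = 2035
Sxx = Σx² − (Σx)²/n = 2530 − 2508.8 = 21.2
Sxy = Σxy − (Σx)(Σy)/n = 2242 − 2217.6 = 24.4
Syy = Σy² − (Σy)²/n = 2035 − 1960.2 = 74.8
R² = Sxy²/(Sxx·Syy) = (24.4)²/(21.2·74.8) = 0.375441

0.375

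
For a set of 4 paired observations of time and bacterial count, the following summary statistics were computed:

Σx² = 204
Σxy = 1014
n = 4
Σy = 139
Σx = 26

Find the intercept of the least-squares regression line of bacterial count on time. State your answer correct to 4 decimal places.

Sxx = Σx² − (Σx)²/n = 204 − 169 = 35
Sxy = Σxy − (Σx)(Σy)/n = 1014 − 903.5 = 110.5
b = Sxy/Sxx = 110.5/35 = 3.157143
a = ȳ − b·x̄ = 34.75 − 3.157143·6.5 = 14.228571

14.2286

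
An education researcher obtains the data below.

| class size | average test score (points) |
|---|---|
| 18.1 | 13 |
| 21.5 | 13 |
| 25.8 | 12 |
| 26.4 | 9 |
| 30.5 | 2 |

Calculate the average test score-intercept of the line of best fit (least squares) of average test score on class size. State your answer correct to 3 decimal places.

n = 5, Σx = 122.3, Σy = 49, Σxy = 1123, Σx² = 3082.71
Sxx = Σx² − (Σx)²/n = 3082.71 − 2991.458 = 91.252
Sxy = Σxy − (Σx)(Σy)/n = 1123 − 1198.54 = -75.54
b = Sxy/Sxx = -75.54/91.252 = -0.827817
a = ȳ − b·x̄ = 9.8 − (-0.827817)·24.46 = 30.048415

30.048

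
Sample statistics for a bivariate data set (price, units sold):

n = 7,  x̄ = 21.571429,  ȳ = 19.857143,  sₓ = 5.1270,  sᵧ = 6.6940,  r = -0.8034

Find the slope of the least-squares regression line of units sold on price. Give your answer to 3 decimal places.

b = r · sᵧ/sₓ = -0.8034 · 6.694/5.127 = -1.048949

-1.049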